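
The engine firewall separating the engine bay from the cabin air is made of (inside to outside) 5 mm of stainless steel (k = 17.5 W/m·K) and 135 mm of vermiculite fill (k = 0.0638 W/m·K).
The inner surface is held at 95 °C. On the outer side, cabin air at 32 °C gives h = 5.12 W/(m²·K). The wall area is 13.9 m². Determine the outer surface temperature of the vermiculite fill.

T ≈ 37.3 °C

Treating each layer as a thermal resistance in series:
R_stainless steel = L/(kA) = 0.005/(17.5×13.9) = 2.055×10^-5 K/W
R_vermiculite fill = L/(kA) = 0.135/(0.0638×13.9) = 0.1522 K/W
R_outer film = 1/(h_o·A) = 1/(5.12×13.9) = 0.01405 K/W
R_total = 0.1663 K/W;  Q = ΔT/R_total = 63/0.1663 = 378.8 W
T_interface = T_inner − Q·ΣR(inner→interface) = 95 − 379×0.1522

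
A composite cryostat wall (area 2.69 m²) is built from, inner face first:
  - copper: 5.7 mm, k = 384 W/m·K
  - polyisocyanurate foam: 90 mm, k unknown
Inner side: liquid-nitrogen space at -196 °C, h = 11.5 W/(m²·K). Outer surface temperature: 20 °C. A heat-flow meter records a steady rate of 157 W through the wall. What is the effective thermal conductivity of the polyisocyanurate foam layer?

Series thermal resistances:
R_inner film = 1/(h_i·A) = 1/(11.5×2.69) = 0.03233 K/W
R_copper = L/(kA) = 0.0057/(384×2.69) = 5.518×10^-6 K/W
Sum of known resistances R_other = 0.03233 K/W
Total R = ΔT/Q = 216/157 = 1.376 K/W
R_polyisocyanurate foam = R_total − R_other = 1.343 K/W
k = L/(R·A) = 0.09/(1.343×2.69)

k ≈ 0.0249 W/(m·K)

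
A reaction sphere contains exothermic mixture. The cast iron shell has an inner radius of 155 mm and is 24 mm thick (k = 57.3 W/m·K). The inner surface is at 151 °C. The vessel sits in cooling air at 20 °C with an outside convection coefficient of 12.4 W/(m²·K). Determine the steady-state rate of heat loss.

Q ≈ 650 W

For a spherical shell R = (1/r₁ − 1/r₂)/(4πk); film R = 1/(h·4πr²). In series:
R_cast iron shell = (1/0.155 − 1/0.179)/(4π×57.3) = 0.001201 K/W
R_outer film = 1/(h·4πr_o²) = 1/(12.4×4π×0.179²) = 0.2003 K/W
R_total = 0.2015 K/W
Q = ΔT/R_total = 131/0.2015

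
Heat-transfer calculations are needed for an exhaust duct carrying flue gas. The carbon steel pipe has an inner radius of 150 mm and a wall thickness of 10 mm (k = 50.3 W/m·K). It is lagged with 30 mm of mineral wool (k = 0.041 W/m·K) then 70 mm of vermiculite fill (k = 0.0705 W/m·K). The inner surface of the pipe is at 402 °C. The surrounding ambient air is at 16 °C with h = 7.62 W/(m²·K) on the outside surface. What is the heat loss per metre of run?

Radial resistances (cylindrical: R_cond = ln(r_o/r_i)/(2πkL), R_conv = 1/(h·2πrL)):
R_carbon steel pipe wall = ln(160/150)/(2π×50.3×1) = 2.042×10^-4 K/W
R_mineral wool = ln(190/160)/(2π×0.041×1) = 0.6671 K/W
R_vermiculite fill = ln(260/190)/(2π×0.0705×1) = 0.7081 K/W
R_outer film = 1/(h_o·2πr_oL) = 1/(7.62×2π×0.26×1) = 0.08033 K/W
R_total = 1.456 K/W
Q = ΔT/R_total = 386/1.456

q′ ≈ 265 W/m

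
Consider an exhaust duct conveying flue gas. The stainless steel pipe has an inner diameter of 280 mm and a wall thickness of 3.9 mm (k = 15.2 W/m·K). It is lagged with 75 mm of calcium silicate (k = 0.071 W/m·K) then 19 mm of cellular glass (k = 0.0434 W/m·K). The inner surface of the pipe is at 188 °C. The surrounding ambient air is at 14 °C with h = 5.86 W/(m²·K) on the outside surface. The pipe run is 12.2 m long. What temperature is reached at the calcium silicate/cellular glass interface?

T ≈ 67.7 °C

For a radial system each layer contributes R = ln(r_out/r_in)/(2πkL); films add R = 1/(hA).
R_stainless steel pipe wall = ln(143.9/140)/(2π×15.2×12.2) = 2.358×10^-5 K/W
R_calcium silicate = ln(218.9/143.9)/(2π×0.071×12.2) = 0.07708 K/W
R_cellular glass = ln(237.9/218.9)/(2π×0.0434×12.2) = 0.02502 K/W
R_outer film = 1/(h_o·2πr_oL) = 1/(5.86×2π×0.2379×12.2) = 0.009358 K/W
R_total = 0.1115 K/W
Q = ΔT/R_total = 174/0.1115
Q = 1560 W
T_interface = T_inner − Q·ΣR(inner→interface) = 188 − 1560×0.0771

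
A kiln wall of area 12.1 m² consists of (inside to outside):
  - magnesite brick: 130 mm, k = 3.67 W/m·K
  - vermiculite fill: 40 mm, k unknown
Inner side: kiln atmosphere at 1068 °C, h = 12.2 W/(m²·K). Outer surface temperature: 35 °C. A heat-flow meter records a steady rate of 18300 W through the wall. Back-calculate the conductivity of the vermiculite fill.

Model the wall as resistances in series:
R_inner film = 1/(h_i·A) = 1/(12.2×12.1) = 0.006774 K/W
R_magnesite brick = L/(kA) = 0.13/(3.67×12.1) = 0.002927 K/W
Sum of known resistances R_other = 0.009702 K/W
Total R = ΔT/Q = 1033/18300 = 0.05645 K/W
R_vermiculite fill = R_total − R_other = 0.04675 K/W
k = L/(R·A) = 0.04/(0.04675×12.1)

k ≈ 0.0707 W/(m·K)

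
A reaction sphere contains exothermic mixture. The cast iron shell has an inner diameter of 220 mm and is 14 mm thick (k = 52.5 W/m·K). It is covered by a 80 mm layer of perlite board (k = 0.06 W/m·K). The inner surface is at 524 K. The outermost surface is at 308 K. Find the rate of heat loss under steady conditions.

Each spherical layer contributes R = (1/r_i − 1/r_o)/(4πk):
R_cast iron shell = (1/0.11 − 1/0.124)/(4π×52.5) = 0.001556 K/W
R_perlite board = (1/0.124 − 1/0.204)/(4π×0.06) = 4.194 K/W
R_total = 4.196 K/W
Q = ΔT/R_total = 216/4.196

Q ≈ 51.5 W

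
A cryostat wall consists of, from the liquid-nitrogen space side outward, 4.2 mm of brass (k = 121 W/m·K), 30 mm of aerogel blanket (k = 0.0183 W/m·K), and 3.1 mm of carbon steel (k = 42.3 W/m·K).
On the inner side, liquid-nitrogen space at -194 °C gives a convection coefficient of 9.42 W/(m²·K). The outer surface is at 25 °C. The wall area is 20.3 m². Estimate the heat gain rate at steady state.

Series thermal resistances:
R_inner film = 1/(h_i·A) = 1/(9.42×20.3) = 0.005229 K/W
R_brass = L/(kA) = 0.0042/(121×20.3) = 1.71×10^-6 K/W
R_aerogel blanket = L/(kA) = 0.03/(0.0183×20.3) = 0.08076 K/W
R_carbon steel = L/(kA) = 0.0031/(42.3×20.3) = 3.61×10^-6 K/W
R_total = 0.08599 K/W
Q = ΔT / R_total = 219 / 0.08599

Q ≈ 2550 W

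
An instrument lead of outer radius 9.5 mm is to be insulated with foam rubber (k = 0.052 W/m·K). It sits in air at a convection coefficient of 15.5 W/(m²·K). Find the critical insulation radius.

r_cr ≈ 3.35 mm

For a cylinder r_cr = k/h = 0.052/15.5
r_cr = 3.35 mm; since the bare radius (9.5 mm) is above r_cr, any added insulation will reduce heat loss.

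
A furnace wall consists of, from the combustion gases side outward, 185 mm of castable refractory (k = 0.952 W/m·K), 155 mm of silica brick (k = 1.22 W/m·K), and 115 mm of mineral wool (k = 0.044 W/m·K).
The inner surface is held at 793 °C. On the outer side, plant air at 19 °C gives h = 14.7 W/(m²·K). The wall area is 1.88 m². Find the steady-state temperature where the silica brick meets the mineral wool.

T ≈ 710 °C

Model the wall as resistances in series:
R_castable refractory = L/(kA) = 0.185/(0.952×1.88) = 0.1034 K/W
R_silica brick = L/(kA) = 0.155/(1.22×1.88) = 0.06758 K/W
R_mineral wool = L/(kA) = 0.115/(0.044×1.88) = 1.39 K/W
R_outer film = 1/(h_o·A) = 1/(14.7×1.88) = 0.03618 K/W
R_total = 1.597 K/W;  Q = ΔT/R_total = 774/1.597 = 484.5 W
T_interface = T_inner − Q·ΣR(inner→interface) = 793 − 485×0.1709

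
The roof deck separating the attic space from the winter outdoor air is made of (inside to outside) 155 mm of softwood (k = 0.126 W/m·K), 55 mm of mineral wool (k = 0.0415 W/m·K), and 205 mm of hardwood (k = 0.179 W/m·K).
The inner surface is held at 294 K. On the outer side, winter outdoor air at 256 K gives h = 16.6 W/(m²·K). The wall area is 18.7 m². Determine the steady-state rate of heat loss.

Model the wall as resistances in series:
R_softwood = L/(kA) = 0.155/(0.126×18.7) = 0.06578 K/W
R_mineral wool = L/(kA) = 0.055/(0.0415×18.7) = 0.07087 K/W
R_hardwood = L/(kA) = 0.205/(0.179×18.7) = 0.06124 K/W
R_outer film = 1/(h_o·A) = 1/(16.6×18.7) = 0.003221 K/W
R_total = 0.2011 K/W
Q = ΔT / R_total = 38 / 0.2011

Q ≈ 189 W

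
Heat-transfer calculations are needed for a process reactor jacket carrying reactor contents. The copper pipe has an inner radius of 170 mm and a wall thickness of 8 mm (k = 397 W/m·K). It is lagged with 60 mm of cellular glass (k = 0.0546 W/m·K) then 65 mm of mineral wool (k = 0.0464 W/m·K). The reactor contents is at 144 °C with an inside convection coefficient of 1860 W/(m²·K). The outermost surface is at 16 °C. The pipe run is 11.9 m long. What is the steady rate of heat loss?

For a radial system each layer contributes R = ln(r_out/r_in)/(2πkL); films add R = 1/(hA).
R_inner film = 1/(h_i·2πr₁L) = 1/(1860×2π×0.17×11.9) = 4.23×10^-5 K/W
R_copper pipe wall = ln(178/170)/(2π×397×11.9) = 1.549×10^-6 K/W
R_cellular glass = ln(238/178)/(2π×0.0546×11.9) = 0.07116 K/W
R_mineral wool = ln(303/238)/(2π×0.0464×11.9) = 0.0696 K/W
R_total = 0.1408 K/W
Q = ΔT/R_total = 128/0.1408

Q ≈ 909 W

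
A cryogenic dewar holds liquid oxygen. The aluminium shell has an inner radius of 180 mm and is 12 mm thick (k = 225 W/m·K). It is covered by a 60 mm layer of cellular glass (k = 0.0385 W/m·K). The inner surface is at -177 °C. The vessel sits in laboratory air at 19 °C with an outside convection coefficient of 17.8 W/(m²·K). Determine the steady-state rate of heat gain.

For a spherical shell R = (1/r₁ − 1/r₂)/(4πk); film R = 1/(h·4πr²). In series:
R_aluminium shell = (1/0.18 − 1/0.192)/(4π×225) = 1.228×10^-4 K/W
R_cellular glass = (1/0.192 − 1/0.252)/(4π×0.0385) = 2.563 K/W
R_outer film = 1/(h·4πr_o²) = 1/(17.8×4π×0.252²) = 0.0704 K/W
R_total = 2.634 K/W
Q = ΔT/R_total = 196/2.634

Q ≈ 74.4 W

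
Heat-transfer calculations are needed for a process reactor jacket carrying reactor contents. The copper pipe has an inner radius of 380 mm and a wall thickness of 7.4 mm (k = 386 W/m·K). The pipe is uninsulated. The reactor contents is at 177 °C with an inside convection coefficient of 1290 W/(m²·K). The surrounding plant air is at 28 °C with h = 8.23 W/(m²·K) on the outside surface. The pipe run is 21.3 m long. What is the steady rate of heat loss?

Q ≈ 63200 W

Per-layer cylindrical resistances, series-summed:
R_inner film = 1/(h_i·2πr₁L) = 1/(1290×2π×0.38×21.3) = 1.524×10^-5 K/W
R_copper pipe wall = ln(387.4/380)/(2π×386×21.3) = 3.733×10^-7 K/W
R_outer film = 1/(h_o·2πr_oL) = 1/(8.23×2π×0.3874×21.3) = 0.002344 K/W
R_total = 0.002359 K/W
Q = ΔT/R_total = 149/0.002359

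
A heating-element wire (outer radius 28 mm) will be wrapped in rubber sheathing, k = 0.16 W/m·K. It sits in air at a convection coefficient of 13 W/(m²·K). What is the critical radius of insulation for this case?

For a cylinder r_cr = k/h = 0.16/13
r_cr = 12.3 mm; since the bare radius (28 mm) is above r_cr, any added insulation will reduce heat loss.

r_cr ≈ 12.3 mm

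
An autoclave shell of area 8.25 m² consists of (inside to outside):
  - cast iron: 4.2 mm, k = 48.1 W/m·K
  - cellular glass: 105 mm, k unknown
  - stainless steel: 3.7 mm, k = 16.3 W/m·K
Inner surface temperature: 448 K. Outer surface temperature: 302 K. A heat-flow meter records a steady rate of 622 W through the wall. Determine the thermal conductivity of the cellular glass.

Treating each layer as a thermal resistance in series:
R_cast iron = L/(kA) = 0.0042/(48.1×8.25) = 1.058×10^-5 K/W
R_stainless steel = L/(kA) = 0.0037/(16.3×8.25) = 2.751×10^-5 K/W
Sum of known resistances R_other = 3.81×10^-5 K/W
Total R = ΔT/Q = 146/622 = 0.2347 K/W
R_cellular glass = R_total − R_other = 0.2347 K/W
k = L/(R·A) = 0.105/(0.2347×8.25)

k ≈ 0.0542 W/(m·K)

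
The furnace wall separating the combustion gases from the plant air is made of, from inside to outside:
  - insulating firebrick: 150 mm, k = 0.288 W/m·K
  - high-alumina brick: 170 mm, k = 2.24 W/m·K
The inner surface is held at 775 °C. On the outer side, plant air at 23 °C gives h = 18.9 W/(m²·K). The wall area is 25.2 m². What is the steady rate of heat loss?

Q ≈ 29200 W

Using the resistance-network approach (series):
R_insulating firebrick = L/(kA) = 0.15/(0.288×25.2) = 0.02067 K/W
R_high-alumina brick = L/(kA) = 0.17/(2.24×25.2) = 0.003012 K/W
R_outer film = 1/(h_o·A) = 1/(18.9×25.2) = 0.0021 K/W
R_total = 0.02578 K/W
Q = ΔT / R_total = 752 / 0.02578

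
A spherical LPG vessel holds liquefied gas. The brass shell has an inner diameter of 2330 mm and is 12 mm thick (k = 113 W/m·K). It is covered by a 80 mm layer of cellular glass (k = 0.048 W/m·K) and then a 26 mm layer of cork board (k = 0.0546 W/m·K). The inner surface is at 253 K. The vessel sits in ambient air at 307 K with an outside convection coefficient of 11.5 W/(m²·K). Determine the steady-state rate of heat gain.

For a spherical shell R = (1/r₁ − 1/r₂)/(4πk); film R = 1/(h·4πr²). In series:
R_brass shell = (1/1.165 − 1/1.177)/(4π×113) = 6.163×10^-6 K/W
R_cellular glass = (1/1.177 − 1/1.257)/(4π×0.048) = 0.08965 K/W
R_cork board = (1/1.257 − 1/1.283)/(4π×0.0546) = 0.0235 K/W
R_outer film = 1/(h·4πr_o²) = 1/(11.5×4π×1.283²) = 0.004204 K/W
R_total = 0.1174 K/W
Q = ΔT/R_total = 54/0.1174

Q ≈ 460 W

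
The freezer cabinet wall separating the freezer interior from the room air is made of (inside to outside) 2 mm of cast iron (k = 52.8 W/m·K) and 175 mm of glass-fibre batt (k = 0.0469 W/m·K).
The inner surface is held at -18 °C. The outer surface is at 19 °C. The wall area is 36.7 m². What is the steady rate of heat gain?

Q ≈ 364 W

Thermal resistances in series:
R_cast iron = L/(kA) = 0.002/(52.8×36.7) = 1.032×10^-6 K/W
R_glass-fibre batt = L/(kA) = 0.175/(0.0469×36.7) = 0.1017 K/W
R_total = 0.1017 K/W
Q = ΔT / R_total = 37 / 0.1017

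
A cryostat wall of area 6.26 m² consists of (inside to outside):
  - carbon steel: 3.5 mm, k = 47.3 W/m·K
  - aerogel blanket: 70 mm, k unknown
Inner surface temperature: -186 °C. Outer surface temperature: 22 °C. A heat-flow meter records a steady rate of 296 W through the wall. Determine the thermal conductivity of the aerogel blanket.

Using the resistance-network approach (series):
R_carbon steel = L/(kA) = 0.0035/(47.3×6.26) = 1.182×10^-5 K/W
Sum of known resistances R_other = 1.182×10^-5 K/W
Total R = ΔT/Q = 208/296 = 0.7027 K/W
R_aerogel blanket = R_total − R_other = 0.7027 K/W
k = L/(R·A) = 0.07/(0.7027×6.26)

k ≈ 0.0159 W/(m·K)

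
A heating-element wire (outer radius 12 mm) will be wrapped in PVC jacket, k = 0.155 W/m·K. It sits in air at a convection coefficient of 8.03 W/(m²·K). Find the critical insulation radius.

For a cylinder r_cr = k/h = 0.155/8.03
r_cr = 19.3 mm; since the bare radius (12 mm) is below r_cr, adding a thin layer of insulation will *increase* heat loss.

r_cr ≈ 19.3 mm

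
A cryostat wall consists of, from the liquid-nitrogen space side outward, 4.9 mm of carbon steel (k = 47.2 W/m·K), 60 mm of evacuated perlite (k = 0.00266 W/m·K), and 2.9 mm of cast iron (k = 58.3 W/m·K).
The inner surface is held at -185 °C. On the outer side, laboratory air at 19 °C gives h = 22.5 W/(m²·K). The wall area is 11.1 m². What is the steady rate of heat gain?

Q ≈ 100 W

Model the wall as resistances in series:
R_carbon steel = L/(kA) = 0.0049/(47.2×11.1) = 9.353×10^-6 K/W
R_evacuated perlite = L/(kA) = 0.06/(0.00266×11.1) = 2.032 K/W
R_cast iron = L/(kA) = 0.0029/(58.3×11.1) = 4.481×10^-6 K/W
R_outer film = 1/(h_o·A) = 1/(22.5×11.1) = 0.004004 K/W
R_total = 2.036 K/W
Q = ΔT / R_total = 204 / 2.036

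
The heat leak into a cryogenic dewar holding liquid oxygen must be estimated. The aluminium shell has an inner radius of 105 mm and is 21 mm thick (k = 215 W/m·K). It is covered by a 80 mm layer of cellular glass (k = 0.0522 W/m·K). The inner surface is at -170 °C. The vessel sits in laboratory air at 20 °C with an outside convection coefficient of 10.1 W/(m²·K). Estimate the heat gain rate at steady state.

For a spherical shell R = (1/r₁ − 1/r₂)/(4πk); film R = 1/(h·4πr²). In series:
R_aluminium shell = (1/0.105 − 1/0.126)/(4π×215) = 5.875×10^-4 K/W
R_cellular glass = (1/0.126 − 1/0.206)/(4π×0.0522) = 4.699 K/W
R_outer film = 1/(h·4πr_o²) = 1/(10.1×4π×0.206²) = 0.1857 K/W
R_total = 4.885 K/W
Q = ΔT/R_total = 190/4.885

Q ≈ 38.9 W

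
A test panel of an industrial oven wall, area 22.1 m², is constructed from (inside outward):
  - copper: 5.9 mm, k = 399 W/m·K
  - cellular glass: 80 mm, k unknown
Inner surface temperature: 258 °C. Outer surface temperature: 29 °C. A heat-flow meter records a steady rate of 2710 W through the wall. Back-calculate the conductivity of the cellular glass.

Series thermal resistances:
R_copper = L/(kA) = 0.0059/(399×22.1) = 6.691×10^-7 K/W
Sum of known resistances R_other = 6.691×10^-7 K/W
Total R = ΔT/Q = 229/2710 = 0.0845 K/W
R_cellular glass = R_total − R_other = 0.0845 K/W
k = L/(R·A) = 0.08/(0.0845×22.1)

k ≈ 0.0428 W/(m·K)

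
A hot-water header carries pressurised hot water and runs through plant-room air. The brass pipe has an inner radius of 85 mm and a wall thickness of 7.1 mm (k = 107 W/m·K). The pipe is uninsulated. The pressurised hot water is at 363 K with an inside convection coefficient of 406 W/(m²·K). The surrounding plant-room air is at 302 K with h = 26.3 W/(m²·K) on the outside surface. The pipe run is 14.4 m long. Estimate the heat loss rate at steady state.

Treating each annulus and film as a series resistance:
R_inner film = 1/(h_i·2πr₁L) = 1/(406×2π×0.085×14.4) = 3.203×10^-4 K/W
R_brass pipe wall = ln(92.1/85)/(2π×107×14.4) = 8.287×10^-6 K/W
R_outer film = 1/(h_o·2πr_oL) = 1/(26.3×2π×0.0921×14.4) = 0.004563 K/W
R_total = 0.004891 K/W
Q = ΔT/R_total = 61/0.004891

Q ≈ 12500 W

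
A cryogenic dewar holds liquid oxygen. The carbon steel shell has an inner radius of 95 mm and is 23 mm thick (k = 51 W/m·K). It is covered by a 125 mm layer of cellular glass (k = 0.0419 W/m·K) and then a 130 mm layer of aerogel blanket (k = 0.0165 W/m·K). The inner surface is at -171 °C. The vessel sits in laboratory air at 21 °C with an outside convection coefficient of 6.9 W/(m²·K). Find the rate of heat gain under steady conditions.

Q ≈ 12.6 W

Radial (spherical) resistances in series:
R_carbon steel shell = (1/0.095 − 1/0.118)/(4π×51) = 0.003201 K/W
R_cellular glass = (1/0.118 − 1/0.243)/(4π×0.0419) = 8.279 K/W
R_aerogel blanket = (1/0.243 − 1/0.373)/(4π×0.0165) = 6.917 K/W
R_outer film = 1/(h·4πr_o²) = 1/(6.9×4π×0.373²) = 0.08289 K/W
R_total = 15.28 K/W
Q = ΔT/R_total = 192/15.28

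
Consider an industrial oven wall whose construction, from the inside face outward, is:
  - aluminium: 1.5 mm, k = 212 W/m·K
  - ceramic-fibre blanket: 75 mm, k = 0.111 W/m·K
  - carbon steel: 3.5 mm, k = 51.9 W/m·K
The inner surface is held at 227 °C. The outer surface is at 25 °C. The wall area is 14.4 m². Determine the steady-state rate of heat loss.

Using the resistance-network approach (series):
R_aluminium = L/(kA) = 0.0015/(212×14.4) = 4.914×10^-7 K/W
R_ceramic-fibre blanket = L/(kA) = 0.075/(0.111×14.4) = 0.04692 K/W
R_carbon steel = L/(kA) = 0.0035/(51.9×14.4) = 4.683×10^-6 K/W
R_total = 0.04693 K/W
Q = ΔT / R_total = 202 / 0.04693

Q ≈ 4300 W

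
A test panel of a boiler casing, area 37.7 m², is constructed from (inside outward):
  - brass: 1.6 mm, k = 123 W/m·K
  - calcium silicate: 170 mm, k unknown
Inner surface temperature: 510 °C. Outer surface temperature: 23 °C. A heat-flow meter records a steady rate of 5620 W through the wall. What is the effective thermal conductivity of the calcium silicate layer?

k ≈ 0.052 W/(m·K)

Using the resistance-network approach (series):
R_brass = L/(kA) = 0.0016/(123×37.7) = 3.45×10^-7 K/W
Sum of known resistances R_other = 3.45×10^-7 K/W
Total R = ΔT/Q = 487/5620 = 0.08665 K/W
R_calcium silicate = R_total − R_other = 0.08665 K/W
k = L/(R·A) = 0.17/(0.08665×37.7)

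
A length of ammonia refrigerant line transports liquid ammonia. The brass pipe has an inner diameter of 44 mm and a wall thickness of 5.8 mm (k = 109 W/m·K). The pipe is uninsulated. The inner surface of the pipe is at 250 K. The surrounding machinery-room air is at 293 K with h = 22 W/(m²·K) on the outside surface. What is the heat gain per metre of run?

For a radial system each layer contributes R = ln(r_out/r_in)/(2πkL); films add R = 1/(hA).
R_brass pipe wall = ln(27.8/22)/(2π×109×1) = 3.417×10^-4 K/W
R_outer film = 1/(h_o·2πr_oL) = 1/(22×2π×0.0278×1) = 0.2602 K/W
R_total = 0.2606 K/W
Q = ΔT/R_total = 43/0.2606

q′ ≈ 165 W/m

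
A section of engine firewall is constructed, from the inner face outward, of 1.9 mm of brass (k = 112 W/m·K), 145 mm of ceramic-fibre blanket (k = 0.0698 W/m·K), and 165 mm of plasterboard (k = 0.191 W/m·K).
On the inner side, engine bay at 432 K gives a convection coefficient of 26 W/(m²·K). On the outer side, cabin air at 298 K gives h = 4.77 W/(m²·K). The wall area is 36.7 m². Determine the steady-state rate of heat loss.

Model the wall as resistances in series:
R_inner film = 1/(h_i·A) = 1/(26×36.7) = 0.001048 K/W
R_brass = L/(kA) = 0.0019/(112×36.7) = 4.622×10^-7 K/W
R_ceramic-fibre blanket = L/(kA) = 0.145/(0.0698×36.7) = 0.0566 K/W
R_plasterboard = L/(kA) = 0.165/(0.191×36.7) = 0.02354 K/W
R_outer film = 1/(h_o·A) = 1/(4.77×36.7) = 0.005712 K/W
R_total = 0.0869 K/W
Q = ΔT / R_total = 134 / 0.0869

Q ≈ 1540 W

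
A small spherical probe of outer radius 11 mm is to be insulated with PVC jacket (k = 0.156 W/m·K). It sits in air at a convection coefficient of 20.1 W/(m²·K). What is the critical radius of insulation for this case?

r_cr ≈ 15.5 mm

For a sphere r_cr = 2k/h = 2×0.156/20.1
r_cr = 15.5 mm; since the bare radius (11 mm) is below r_cr, adding a thin layer of insulation will *increase* heat loss.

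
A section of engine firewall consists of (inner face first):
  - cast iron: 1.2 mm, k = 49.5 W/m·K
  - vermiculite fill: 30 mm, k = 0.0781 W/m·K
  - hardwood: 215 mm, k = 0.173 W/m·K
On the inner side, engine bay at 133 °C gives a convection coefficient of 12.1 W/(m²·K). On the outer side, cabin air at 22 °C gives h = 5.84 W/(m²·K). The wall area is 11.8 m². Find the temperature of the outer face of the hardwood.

T ≈ 32.1 °C

Model the wall as resistances in series:
R_inner film = 1/(h_i·A) = 1/(12.1×11.8) = 0.007004 K/W
R_cast iron = L/(kA) = 0.0012/(49.5×11.8) = 2.054×10^-6 K/W
R_vermiculite fill = L/(kA) = 0.03/(0.0781×11.8) = 0.03255 K/W
R_hardwood = L/(kA) = 0.215/(0.173×11.8) = 0.1053 K/W
R_outer film = 1/(h_o·A) = 1/(5.84×11.8) = 0.01451 K/W
R_total = 0.1594 K/W;  Q = ΔT/R_total = 111/0.1594 = 696.4 W
T_interface = T_inner − Q·ΣR(inner→interface) = 133 − 696×0.1449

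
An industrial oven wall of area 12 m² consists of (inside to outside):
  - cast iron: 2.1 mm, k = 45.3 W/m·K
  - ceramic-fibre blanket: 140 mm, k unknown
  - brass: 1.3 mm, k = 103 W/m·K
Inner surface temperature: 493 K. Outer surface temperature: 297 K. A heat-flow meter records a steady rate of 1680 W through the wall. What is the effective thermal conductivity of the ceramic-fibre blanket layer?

k ≈ 0.1 W/(m·K)

Series thermal resistances:
R_cast iron = L/(kA) = 0.0021/(45.3×12) = 3.863×10^-6 K/W
R_brass = L/(kA) = 0.0013/(103×12) = 1.052×10^-6 K/W
Sum of known resistances R_other = 4.915×10^-6 K/W
Total R = ΔT/Q = 196/1680 = 0.1167 K/W
R_ceramic-fibre blanket = R_total − R_other = 0.1167 K/W
k = L/(R·A) = 0.14/(0.1167×12)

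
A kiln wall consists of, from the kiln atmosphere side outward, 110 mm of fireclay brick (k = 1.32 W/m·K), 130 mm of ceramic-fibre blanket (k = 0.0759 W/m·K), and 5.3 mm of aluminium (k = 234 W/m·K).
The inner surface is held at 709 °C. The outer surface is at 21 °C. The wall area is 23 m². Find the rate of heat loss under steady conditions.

Using the resistance-network approach (series):
R_fireclay brick = L/(kA) = 0.11/(1.32×23) = 0.003623 K/W
R_ceramic-fibre blanket = L/(kA) = 0.13/(0.0759×23) = 0.07447 K/W
R_aluminium = L/(kA) = 0.0053/(234×23) = 9.848×10^-7 K/W
R_total = 0.07809 K/W
Q = ΔT / R_total = 688 / 0.07809

Q ≈ 8810 W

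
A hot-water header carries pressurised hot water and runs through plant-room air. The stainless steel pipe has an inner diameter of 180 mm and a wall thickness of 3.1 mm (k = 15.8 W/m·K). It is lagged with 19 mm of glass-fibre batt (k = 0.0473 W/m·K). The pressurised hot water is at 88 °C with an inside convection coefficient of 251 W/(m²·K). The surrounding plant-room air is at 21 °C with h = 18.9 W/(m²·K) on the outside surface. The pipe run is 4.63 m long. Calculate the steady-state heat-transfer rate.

Q ≈ 439 W

For a radial system each layer contributes R = ln(r_out/r_in)/(2πkL); films add R = 1/(hA).
R_inner film = 1/(h_i·2πr₁L) = 1/(251×2π×0.09×4.63) = 0.001522 K/W
R_stainless steel pipe wall = ln(93.1/90)/(2π×15.8×4.63) = 7.368×10^-5 K/W
R_glass-fibre batt = ln(112.1/93.1)/(2π×0.0473×4.63) = 0.135 K/W
R_outer film = 1/(h_o·2πr_oL) = 1/(18.9×2π×0.1121×4.63) = 0.01622 K/W
R_total = 0.1528 K/W
Q = ΔT/R_total = 67/0.1528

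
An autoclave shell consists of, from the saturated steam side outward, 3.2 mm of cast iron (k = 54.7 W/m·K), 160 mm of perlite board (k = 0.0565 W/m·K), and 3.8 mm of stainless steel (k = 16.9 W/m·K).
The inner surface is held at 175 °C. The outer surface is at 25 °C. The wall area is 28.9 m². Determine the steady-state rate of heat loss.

Series thermal resistances:
R_cast iron = L/(kA) = 0.0032/(54.7×28.9) = 2.024×10^-6 K/W
R_perlite board = L/(kA) = 0.16/(0.0565×28.9) = 0.09799 K/W
R_stainless steel = L/(kA) = 0.0038/(16.9×28.9) = 7.78×10^-6 K/W
R_total = 0.098 K/W
Q = ΔT / R_total = 150 / 0.098

Q ≈ 1530 W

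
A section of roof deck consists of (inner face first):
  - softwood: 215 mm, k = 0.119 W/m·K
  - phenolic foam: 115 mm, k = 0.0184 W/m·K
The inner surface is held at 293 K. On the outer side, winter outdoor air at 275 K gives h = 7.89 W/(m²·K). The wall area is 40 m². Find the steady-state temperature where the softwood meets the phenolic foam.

T ≈ 289 K

Treating each layer as a thermal resistance in series:
R_softwood = L/(kA) = 0.215/(0.119×40) = 0.04517 K/W
R_phenolic foam = L/(kA) = 0.115/(0.0184×40) = 0.1562 K/W
R_outer film = 1/(h_o·A) = 1/(7.89×40) = 0.003169 K/W
R_total = 0.2046 K/W;  Q = ΔT/R_total = 18/0.2046 = 87.98 W
T_interface = T_inner − Q·ΣR(inner→interface) = 293 − 88×0.04517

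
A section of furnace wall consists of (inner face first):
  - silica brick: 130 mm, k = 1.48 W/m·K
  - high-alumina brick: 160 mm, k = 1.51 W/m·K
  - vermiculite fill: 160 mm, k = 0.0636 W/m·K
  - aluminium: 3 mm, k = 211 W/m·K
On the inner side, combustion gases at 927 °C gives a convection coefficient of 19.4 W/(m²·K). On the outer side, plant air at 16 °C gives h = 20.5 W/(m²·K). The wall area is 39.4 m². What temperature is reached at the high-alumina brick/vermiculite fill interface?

T ≈ 847 °C

Treating each layer as a thermal resistance in series:
R_inner film = 1/(h_i·A) = 1/(19.4×39.4) = 0.001308 K/W
R_silica brick = L/(kA) = 0.13/(1.48×39.4) = 0.002229 K/W
R_high-alumina brick = L/(kA) = 0.16/(1.51×39.4) = 0.002689 K/W
R_vermiculite fill = L/(kA) = 0.16/(0.0636×39.4) = 0.06385 K/W
R_aluminium = L/(kA) = 0.003/(211×39.4) = 3.609×10^-7 K/W
R_outer film = 1/(h_o·A) = 1/(20.5×39.4) = 0.001238 K/W
R_total = 0.07132 K/W;  Q = ΔT/R_total = 911/0.07132 = 12770 W
T_interface = T_inner − Q·ΣR(inner→interface) = 927 − 12800×0.006227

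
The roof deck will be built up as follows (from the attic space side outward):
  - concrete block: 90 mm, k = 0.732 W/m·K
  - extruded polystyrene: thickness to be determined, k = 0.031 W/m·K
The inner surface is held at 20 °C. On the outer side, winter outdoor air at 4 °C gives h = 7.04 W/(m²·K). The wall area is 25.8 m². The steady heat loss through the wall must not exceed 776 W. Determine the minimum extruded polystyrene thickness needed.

L ≈ 8.28 mm

Using the resistance-network approach (series):
R_concrete block = L/(kA) = 0.09/(0.732×25.8) = 0.004766 K/W
R_outer film = 1/(h_o·A) = 1/(7.04×25.8) = 0.005506 K/W
Sum of the known resistances R_other = 0.01027 K/W
Required total resistance R_tot = ΔT/Q_allow = 16/776 = 0.02062 K/W
R_extruded polystyrene = R_tot − R_other = 0.01035 K/W
L = R·k·A = 0.01035×0.031×25.8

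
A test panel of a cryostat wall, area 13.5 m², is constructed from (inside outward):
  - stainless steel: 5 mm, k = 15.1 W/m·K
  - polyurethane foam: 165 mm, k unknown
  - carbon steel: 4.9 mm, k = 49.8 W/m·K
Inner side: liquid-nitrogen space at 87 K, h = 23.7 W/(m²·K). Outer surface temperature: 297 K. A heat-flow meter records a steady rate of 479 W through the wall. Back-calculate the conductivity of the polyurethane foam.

Model the wall as resistances in series:
R_inner film = 1/(h_i·A) = 1/(23.7×13.5) = 0.003125 K/W
R_stainless steel = L/(kA) = 0.005/(15.1×13.5) = 2.453×10^-5 K/W
R_carbon steel = L/(kA) = 0.0049/(49.8×13.5) = 7.288×10^-6 K/W
Sum of known resistances R_other = 0.003157 K/W
Total R = ΔT/Q = 210/479 = 0.4384 K/W
R_polyurethane foam = R_total − R_other = 0.4353 K/W
k = L/(R·A) = 0.165/(0.4353×13.5)

k ≈ 0.0281 W/(m·K)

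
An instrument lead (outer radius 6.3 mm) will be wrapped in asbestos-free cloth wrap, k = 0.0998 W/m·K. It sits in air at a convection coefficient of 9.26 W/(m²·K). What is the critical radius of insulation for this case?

For a cylinder r_cr = k/h = 0.0998/9.26
r_cr = 10.8 mm; since the bare radius (6.3 mm) is below r_cr, adding a thin layer of insulation will *increase* heat loss.

r_cr ≈ 10.8 mm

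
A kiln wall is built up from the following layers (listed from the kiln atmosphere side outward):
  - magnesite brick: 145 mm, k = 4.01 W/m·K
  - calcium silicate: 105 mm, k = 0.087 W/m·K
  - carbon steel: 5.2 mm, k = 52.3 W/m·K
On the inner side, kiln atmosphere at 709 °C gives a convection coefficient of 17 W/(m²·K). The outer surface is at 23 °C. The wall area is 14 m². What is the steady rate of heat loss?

Treating each layer as a thermal resistance in series:
R_inner film = 1/(h_i·A) = 1/(17×14) = 0.004202 K/W
R_magnesite brick = L/(kA) = 0.145/(4.01×14) = 0.002583 K/W
R_calcium silicate = L/(kA) = 0.105/(0.087×14) = 0.08621 K/W
R_carbon steel = L/(kA) = 0.0052/(52.3×14) = 7.102×10^-6 K/W
R_total = 0.093 K/W
Q = ΔT / R_total = 686 / 0.093

Q ≈ 7380 W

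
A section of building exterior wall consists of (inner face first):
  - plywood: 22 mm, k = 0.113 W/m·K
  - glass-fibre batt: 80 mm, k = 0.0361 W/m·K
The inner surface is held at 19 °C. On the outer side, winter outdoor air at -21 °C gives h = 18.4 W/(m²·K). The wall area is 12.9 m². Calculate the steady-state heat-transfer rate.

Model the wall as resistances in series:
R_plywood = L/(kA) = 0.022/(0.113×12.9) = 0.01509 K/W
R_glass-fibre batt = L/(kA) = 0.08/(0.0361×12.9) = 0.1718 K/W
R_outer film = 1/(h_o·A) = 1/(18.4×12.9) = 0.004213 K/W
R_total = 0.1911 K/W
Q = ΔT / R_total = 40 / 0.1911

Q ≈ 209 W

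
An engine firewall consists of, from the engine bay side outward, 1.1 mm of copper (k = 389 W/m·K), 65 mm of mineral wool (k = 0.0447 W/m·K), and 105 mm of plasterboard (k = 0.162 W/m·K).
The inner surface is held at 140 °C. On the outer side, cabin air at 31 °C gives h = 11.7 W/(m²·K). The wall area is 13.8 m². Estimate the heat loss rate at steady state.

Q ≈ 688 W

Using the resistance-network approach (series):
R_copper = L/(kA) = 0.0011/(389×13.8) = 2.049×10^-7 K/W
R_mineral wool = L/(kA) = 0.065/(0.0447×13.8) = 0.1054 K/W
R_plasterboard = L/(kA) = 0.105/(0.162×13.8) = 0.04697 K/W
R_outer film = 1/(h_o·A) = 1/(11.7×13.8) = 0.006193 K/W
R_total = 0.1585 K/W
Q = ΔT / R_total = 109 / 0.1585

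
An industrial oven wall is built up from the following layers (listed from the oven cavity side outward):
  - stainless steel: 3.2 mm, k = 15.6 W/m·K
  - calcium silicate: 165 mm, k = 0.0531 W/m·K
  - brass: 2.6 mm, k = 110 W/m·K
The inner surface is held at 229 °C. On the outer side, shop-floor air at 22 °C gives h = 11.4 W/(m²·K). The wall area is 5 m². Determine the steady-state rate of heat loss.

Q ≈ 324 W

Model the wall as resistances in series:
R_stainless steel = L/(kA) = 0.0032/(15.6×5) = 4.103×10^-5 K/W
R_calcium silicate = L/(kA) = 0.165/(0.0531×5) = 0.6215 K/W
R_brass = L/(kA) = 0.0026/(110×5) = 4.727×10^-6 K/W
R_outer film = 1/(h_o·A) = 1/(11.4×5) = 0.01754 K/W
R_total = 0.6391 K/W
Q = ΔT / R_total = 207 / 0.6391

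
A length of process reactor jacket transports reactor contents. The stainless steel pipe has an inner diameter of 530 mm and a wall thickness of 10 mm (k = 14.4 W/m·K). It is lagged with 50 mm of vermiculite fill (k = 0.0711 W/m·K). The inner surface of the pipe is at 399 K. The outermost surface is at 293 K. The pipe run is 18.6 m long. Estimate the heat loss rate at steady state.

Q ≈ 5270 W

Treating each annulus and film as a series resistance:
R_stainless steel pipe wall = ln(275/265)/(2π×14.4×18.6) = 2.201×10^-5 K/W
R_vermiculite fill = ln(325/275)/(2π×0.0711×18.6) = 0.0201 K/W
R_total = 0.02013 K/W
Q = ΔT/R_total = 106/0.02013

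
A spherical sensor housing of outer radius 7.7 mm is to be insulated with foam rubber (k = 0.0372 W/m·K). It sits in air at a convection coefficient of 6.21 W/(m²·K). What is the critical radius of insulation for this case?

r_cr ≈ 12 mm

For a sphere r_cr = 2k/h = 2×0.0372/6.21
r_cr = 12 mm; since the bare radius (7.7 mm) is below r_cr, adding a thin layer of insulation will *increase* heat loss.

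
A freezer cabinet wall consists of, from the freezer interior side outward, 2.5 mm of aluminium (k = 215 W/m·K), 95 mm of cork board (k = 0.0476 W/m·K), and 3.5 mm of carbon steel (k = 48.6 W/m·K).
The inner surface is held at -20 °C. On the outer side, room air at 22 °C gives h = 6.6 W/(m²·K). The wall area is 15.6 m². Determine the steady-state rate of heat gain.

Q ≈ 305 W

Series thermal resistances:
R_aluminium = L/(kA) = 0.0025/(215×15.6) = 7.454×10^-7 K/W
R_cork board = L/(kA) = 0.095/(0.0476×15.6) = 0.1279 K/W
R_carbon steel = L/(kA) = 0.0035/(48.6×15.6) = 4.616×10^-6 K/W
R_outer film = 1/(h_o·A) = 1/(6.6×15.6) = 0.009713 K/W
R_total = 0.1377 K/W
Q = ΔT / R_total = 42 / 0.1377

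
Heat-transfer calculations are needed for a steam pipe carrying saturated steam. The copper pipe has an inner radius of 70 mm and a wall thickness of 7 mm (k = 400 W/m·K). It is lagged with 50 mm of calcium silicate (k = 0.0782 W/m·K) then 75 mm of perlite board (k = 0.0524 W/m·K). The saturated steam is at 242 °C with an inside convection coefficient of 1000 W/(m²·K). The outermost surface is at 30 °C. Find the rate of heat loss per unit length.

For a radial system each layer contributes R = ln(r_out/r_in)/(2πkL); films add R = 1/(hA).
R_inner film = 1/(h_i·2πr₁L) = 1/(1000×2π×0.07×1) = 0.002274 K/W
R_copper pipe wall = ln(77/70)/(2π×400×1) = 3.792×10^-5 K/W
R_calcium silicate = ln(127/77)/(2π×0.0782×1) = 1.018 K/W
R_perlite board = ln(202/127)/(2π×0.0524×1) = 1.41 K/W
R_total = 2.43 K/W
Q = ΔT/R_total = 212/2.43

q′ ≈ 87.2 W/m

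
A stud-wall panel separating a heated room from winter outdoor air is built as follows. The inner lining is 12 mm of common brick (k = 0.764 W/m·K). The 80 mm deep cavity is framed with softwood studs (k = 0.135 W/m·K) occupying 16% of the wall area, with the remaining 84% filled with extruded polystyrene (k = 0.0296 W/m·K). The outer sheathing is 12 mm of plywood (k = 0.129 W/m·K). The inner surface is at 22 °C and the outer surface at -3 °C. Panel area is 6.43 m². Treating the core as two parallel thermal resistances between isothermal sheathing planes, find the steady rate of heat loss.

Q ≈ 87.8 W

Sheathing layers in series; stud and cavity paths in parallel between them.
R_inner = 0.012/(0.764×6.43) = 0.002443 K/W
R_stud  = 0.08/(0.135×0.16×6.43) = 0.576 K/W
R_cav   = 0.08/(0.0296×0.84×6.43) = 0.5004 K/W
1/R_core = 1/R_stud + 1/R_cav → R_core = 0.2678 K/W
R_outer = 0.012/(0.129×6.43) = 0.01447 K/W
R_total = 0.2847 K/W
Q = ΔT/R_total = 25/0.2847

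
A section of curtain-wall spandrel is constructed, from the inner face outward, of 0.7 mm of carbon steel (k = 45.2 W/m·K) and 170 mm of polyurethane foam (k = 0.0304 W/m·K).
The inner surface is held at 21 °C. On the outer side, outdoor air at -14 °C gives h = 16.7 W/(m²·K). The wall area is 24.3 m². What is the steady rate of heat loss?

Q ≈ 150 W

Model the wall as resistances in series:
R_carbon steel = L/(kA) = 0.0007/(45.2×24.3) = 6.373×10^-7 K/W
R_polyurethane foam = L/(kA) = 0.17/(0.0304×24.3) = 0.2301 K/W
R_outer film = 1/(h_o·A) = 1/(16.7×24.3) = 0.002464 K/W
R_total = 0.2326 K/W
Q = ΔT / R_total = 35 / 0.2326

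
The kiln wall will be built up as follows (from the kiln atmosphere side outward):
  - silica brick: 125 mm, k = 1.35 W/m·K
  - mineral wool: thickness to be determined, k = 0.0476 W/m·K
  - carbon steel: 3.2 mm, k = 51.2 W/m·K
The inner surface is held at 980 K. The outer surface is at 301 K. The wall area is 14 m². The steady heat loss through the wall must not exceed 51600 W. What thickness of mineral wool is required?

Treating each layer as a thermal resistance in series:
R_silica brick = L/(kA) = 0.125/(1.35×14) = 0.006614 K/W
R_carbon steel = L/(kA) = 0.0032/(51.2×14) = 4.464×10^-6 K/W
Sum of the known resistances R_other = 0.006618 K/W
Required total resistance R_tot = ΔT/Q_allow = 679/51600 = 0.01316 K/W
R_mineral wool = R_tot − R_other = 0.006541 K/W
L = R·k·A = 0.006541×0.0476×14

L ≈ 4.36 mm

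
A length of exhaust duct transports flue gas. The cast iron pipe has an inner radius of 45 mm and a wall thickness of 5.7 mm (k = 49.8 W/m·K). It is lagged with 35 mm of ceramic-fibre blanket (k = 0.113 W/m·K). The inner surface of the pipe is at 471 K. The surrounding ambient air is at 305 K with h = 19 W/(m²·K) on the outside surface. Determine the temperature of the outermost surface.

Treating each annulus and film as a series resistance:
R_cast iron pipe wall = ln(50.7/45)/(2π×49.8×1) = 3.812×10^-4 K/W
R_ceramic-fibre blanket = ln(85.7/50.7)/(2π×0.113×1) = 0.7393 K/W
R_outer film = 1/(h_o·2πr_oL) = 1/(19×2π×0.0857×1) = 0.09774 K/W
R_total = 0.8375 K/W
Q = ΔT/R_total = 166/0.8375
Q = 198 W/m
T_interface = T_inner − Q·ΣR(inner→interface) = 471 − 198×0.7397

T ≈ 324 K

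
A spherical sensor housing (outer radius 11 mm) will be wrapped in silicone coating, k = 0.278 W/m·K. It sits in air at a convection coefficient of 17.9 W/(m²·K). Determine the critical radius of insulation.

For a sphere r_cr = 2k/h = 2×0.278/17.9
r_cr = 31.1 mm; since the bare radius (11 mm) is below r_cr, adding a thin layer of insulation will *increase* heat loss.

r_cr ≈ 31.1 mm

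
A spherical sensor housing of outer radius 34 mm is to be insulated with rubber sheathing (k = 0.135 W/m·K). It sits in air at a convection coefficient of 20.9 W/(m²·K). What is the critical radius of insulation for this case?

For a sphere r_cr = 2k/h = 2×0.135/20.9
r_cr = 12.9 mm; since the bare radius (34 mm) is above r_cr, any added insulation will reduce heat loss.

r_cr ≈ 12.9 mm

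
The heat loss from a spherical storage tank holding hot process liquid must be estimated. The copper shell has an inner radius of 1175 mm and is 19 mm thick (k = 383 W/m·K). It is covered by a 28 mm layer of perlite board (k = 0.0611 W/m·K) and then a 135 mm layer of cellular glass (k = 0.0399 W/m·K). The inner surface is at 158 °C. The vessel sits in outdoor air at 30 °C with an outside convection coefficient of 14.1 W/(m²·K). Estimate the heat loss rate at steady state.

Radial (spherical) resistances in series:
R_copper shell = (1/1.175 − 1/1.194)/(4π×383) = 2.814×10^-6 K/W
R_perlite board = (1/1.194 − 1/1.222)/(4π×0.0611) = 0.02499 K/W
R_cellular glass = (1/1.222 − 1/1.357)/(4π×0.0399) = 0.1624 K/W
R_outer film = 1/(h·4πr_o²) = 1/(14.1×4π×1.357²) = 0.003065 K/W
R_total = 0.1904 K/W
Q = ΔT/R_total = 128/0.1904

Q ≈ 672 W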